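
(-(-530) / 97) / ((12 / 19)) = 8.65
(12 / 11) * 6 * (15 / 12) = 90 / 11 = 8.18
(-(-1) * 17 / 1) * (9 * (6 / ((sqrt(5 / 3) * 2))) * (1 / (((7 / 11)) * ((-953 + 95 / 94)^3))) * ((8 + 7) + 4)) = -2951064952 * sqrt(15) / 928932434142615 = -0.00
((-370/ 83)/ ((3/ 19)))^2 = 797.10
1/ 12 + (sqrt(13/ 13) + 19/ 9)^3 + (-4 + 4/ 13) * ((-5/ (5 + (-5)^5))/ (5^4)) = 9300383959/ 308002500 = 30.20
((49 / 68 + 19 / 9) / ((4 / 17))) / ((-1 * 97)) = -1733 / 13968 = -0.12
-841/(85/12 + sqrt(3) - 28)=121104*sqrt(3)/62569 + 2533092/62569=43.84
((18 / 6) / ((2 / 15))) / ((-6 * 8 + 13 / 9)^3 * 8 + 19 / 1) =-32805 / 1176933242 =-0.00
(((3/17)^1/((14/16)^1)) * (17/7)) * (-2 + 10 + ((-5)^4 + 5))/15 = 5104/245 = 20.83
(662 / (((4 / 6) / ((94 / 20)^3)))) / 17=103096239 / 17000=6064.48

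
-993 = -993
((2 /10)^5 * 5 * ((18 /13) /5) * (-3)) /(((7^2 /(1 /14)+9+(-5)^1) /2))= -0.00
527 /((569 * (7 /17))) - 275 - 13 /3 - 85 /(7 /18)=-5922587 /11949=-495.66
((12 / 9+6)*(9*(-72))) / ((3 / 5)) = -7920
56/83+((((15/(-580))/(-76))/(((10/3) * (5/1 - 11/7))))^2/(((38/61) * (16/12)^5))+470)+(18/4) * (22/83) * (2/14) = 5294937923064873112683/11245604941122764800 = 470.85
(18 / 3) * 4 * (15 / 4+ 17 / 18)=338 / 3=112.67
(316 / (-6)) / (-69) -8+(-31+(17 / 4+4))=-24829 / 828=-29.99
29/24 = 1.21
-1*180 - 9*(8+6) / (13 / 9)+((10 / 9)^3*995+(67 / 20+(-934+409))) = 109175539 / 189540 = 576.00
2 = 2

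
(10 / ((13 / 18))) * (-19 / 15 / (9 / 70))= -5320 / 39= -136.41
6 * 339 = 2034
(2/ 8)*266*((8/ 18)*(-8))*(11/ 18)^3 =-354046/ 6561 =-53.96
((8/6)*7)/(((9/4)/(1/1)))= 112/27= 4.15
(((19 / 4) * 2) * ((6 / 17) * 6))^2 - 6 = 115230 / 289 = 398.72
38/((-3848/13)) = -19/148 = -0.13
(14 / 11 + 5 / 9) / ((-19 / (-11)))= 181 / 171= 1.06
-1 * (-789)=789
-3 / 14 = -0.21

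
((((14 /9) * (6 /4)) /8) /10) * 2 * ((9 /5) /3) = 7 /200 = 0.04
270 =270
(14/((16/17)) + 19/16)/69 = 257/1104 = 0.23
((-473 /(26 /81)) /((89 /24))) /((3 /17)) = -2605284 /1157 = -2251.76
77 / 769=0.10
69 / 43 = 1.60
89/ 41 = 2.17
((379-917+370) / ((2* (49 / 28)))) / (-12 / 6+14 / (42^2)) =24.10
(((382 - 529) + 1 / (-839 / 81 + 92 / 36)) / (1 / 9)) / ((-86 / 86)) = 836865 / 632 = 1324.15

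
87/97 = 0.90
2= 2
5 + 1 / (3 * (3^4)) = 1216 / 243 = 5.00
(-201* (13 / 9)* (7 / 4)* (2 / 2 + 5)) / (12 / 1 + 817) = -6097 / 1658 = -3.68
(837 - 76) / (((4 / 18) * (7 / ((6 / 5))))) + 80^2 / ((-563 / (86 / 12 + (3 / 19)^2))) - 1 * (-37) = 11573076818 / 21340515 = 542.31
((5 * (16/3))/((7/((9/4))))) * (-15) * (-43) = 38700/7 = 5528.57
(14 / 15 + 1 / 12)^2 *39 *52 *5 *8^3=80492672 / 15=5366178.13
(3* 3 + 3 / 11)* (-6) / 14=-306 / 77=-3.97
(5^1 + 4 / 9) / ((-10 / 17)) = -833 / 90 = -9.26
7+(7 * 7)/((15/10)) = 119/3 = 39.67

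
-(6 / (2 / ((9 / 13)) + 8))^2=-729 / 2401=-0.30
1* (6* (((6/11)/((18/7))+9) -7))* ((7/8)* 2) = 511/22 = 23.23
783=783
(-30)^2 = 900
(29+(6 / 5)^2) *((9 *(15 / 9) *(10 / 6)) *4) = 3044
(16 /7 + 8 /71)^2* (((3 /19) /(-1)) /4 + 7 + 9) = 430877008 /4693171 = 91.81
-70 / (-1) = 70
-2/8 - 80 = -321/4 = -80.25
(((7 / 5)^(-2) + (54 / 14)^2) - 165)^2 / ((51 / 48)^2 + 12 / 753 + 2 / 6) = 10360038766848 / 684152945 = 15142.87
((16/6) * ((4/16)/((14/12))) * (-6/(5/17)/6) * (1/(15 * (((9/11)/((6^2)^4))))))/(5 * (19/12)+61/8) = -1116758016/65275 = -17108.51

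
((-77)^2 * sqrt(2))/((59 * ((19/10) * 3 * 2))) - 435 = -435+29645 * sqrt(2)/3363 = -422.53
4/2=2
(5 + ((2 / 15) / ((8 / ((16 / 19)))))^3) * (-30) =-231491378 / 1543275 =-150.00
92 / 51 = 1.80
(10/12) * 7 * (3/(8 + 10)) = 35/36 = 0.97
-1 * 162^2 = -26244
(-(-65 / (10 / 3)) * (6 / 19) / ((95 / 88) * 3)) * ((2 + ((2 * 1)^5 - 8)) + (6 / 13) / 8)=17886 / 361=49.55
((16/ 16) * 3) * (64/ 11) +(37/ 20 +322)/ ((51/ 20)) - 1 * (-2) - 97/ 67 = 106870/ 737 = 145.01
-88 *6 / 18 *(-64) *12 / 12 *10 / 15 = 11264 / 9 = 1251.56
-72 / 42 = -12 / 7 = -1.71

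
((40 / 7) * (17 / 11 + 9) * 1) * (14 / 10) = 928 / 11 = 84.36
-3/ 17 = -0.18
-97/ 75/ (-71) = 97/ 5325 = 0.02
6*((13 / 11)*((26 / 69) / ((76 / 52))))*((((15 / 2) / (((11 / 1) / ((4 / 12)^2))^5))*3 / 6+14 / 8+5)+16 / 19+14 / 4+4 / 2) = 6929595046649210 / 289522580758389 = 23.93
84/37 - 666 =-24558/37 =-663.73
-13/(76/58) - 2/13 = -4977/494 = -10.07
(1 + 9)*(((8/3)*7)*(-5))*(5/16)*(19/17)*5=-83125/51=-1629.90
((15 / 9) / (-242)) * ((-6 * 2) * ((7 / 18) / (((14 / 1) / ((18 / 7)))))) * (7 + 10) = 85 / 847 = 0.10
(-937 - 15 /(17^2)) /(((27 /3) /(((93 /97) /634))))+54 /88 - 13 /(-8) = 2.08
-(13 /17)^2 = -169 /289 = -0.58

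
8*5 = 40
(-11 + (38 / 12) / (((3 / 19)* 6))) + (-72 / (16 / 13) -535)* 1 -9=-65897 / 108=-610.16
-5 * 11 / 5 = -11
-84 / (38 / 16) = -672 / 19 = -35.37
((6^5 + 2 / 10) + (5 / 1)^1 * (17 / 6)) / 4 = 233711 / 120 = 1947.59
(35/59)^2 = 1225/3481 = 0.35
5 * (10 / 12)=25 / 6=4.17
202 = 202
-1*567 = -567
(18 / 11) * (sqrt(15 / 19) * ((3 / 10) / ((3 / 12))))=108 * sqrt(285) / 1045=1.74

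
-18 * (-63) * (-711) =-806274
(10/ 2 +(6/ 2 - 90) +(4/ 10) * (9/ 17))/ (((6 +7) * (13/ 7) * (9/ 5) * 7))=-6952/ 25857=-0.27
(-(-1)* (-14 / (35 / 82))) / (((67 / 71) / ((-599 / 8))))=1743689 / 670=2602.52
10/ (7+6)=10/ 13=0.77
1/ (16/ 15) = 15/ 16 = 0.94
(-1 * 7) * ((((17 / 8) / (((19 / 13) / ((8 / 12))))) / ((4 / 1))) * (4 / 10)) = -1547 / 2280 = -0.68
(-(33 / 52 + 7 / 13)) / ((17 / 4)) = -0.28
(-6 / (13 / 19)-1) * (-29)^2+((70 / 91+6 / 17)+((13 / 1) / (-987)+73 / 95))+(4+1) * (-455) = -217354685854 / 20722065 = -10489.05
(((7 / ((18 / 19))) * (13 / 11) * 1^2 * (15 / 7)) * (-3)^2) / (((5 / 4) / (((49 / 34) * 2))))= 72618 / 187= 388.33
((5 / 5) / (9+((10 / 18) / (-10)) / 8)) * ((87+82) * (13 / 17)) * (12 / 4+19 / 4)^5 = 566084202723 / 1408960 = 401774.50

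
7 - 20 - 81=-94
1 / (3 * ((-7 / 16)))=-0.76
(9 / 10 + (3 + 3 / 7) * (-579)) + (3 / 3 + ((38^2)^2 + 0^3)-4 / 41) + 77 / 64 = 191316850751 / 91840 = 2083153.86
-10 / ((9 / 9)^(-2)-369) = 5 / 184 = 0.03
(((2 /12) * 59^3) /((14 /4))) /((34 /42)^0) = 205379 /21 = 9779.95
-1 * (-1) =1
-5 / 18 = -0.28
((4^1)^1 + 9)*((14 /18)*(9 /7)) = 13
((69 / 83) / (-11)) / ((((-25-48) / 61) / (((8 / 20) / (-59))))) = -0.00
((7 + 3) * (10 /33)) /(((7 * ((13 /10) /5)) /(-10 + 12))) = 10000 /3003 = 3.33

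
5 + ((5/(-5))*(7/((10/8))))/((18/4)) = 169/45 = 3.76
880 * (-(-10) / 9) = 8800 / 9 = 977.78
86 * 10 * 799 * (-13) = -8932820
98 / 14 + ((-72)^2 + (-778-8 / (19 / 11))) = 83759 / 19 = 4408.37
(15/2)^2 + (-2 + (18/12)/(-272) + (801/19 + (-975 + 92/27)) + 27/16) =-243770149/279072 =-873.50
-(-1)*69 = 69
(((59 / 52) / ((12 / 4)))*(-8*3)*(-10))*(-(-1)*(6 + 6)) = 14160 / 13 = 1089.23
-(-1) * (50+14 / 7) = 52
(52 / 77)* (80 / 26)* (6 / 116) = 240 / 2233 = 0.11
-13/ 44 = -0.30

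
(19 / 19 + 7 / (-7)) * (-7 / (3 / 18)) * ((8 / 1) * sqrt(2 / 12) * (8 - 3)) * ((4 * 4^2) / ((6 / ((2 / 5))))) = 0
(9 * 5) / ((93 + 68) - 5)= 15 / 52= 0.29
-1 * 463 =-463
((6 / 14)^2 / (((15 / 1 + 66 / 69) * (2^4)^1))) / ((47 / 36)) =1863 / 3380804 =0.00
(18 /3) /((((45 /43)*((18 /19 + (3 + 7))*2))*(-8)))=-817 /24960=-0.03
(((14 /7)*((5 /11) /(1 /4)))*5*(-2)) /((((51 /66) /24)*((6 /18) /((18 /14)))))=-518400 /119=-4356.30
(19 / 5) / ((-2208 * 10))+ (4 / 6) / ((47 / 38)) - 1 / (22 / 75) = -54608341 / 19025600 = -2.87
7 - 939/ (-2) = 953/ 2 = 476.50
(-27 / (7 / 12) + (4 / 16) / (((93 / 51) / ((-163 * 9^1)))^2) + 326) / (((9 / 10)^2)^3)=1090300649750000 / 3575003607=304978.90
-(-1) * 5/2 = 5/2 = 2.50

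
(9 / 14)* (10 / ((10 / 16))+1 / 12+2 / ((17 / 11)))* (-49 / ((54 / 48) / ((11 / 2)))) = -272965 / 102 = -2676.13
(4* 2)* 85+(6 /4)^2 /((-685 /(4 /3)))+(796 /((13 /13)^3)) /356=41592248 /60965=682.23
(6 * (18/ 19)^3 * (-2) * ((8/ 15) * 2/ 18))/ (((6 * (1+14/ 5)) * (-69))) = 1152/ 2997383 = 0.00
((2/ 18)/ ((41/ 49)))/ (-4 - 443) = -49/ 164943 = -0.00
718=718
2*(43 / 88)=43 / 44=0.98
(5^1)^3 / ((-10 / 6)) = -75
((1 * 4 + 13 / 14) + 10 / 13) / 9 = 1037 / 1638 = 0.63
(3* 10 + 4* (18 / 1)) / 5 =20.40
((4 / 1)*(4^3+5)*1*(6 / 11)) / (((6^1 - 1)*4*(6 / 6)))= 7.53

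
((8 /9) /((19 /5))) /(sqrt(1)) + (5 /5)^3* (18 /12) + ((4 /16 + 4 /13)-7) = -41867 /8892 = -4.71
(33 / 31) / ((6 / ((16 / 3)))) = 88 / 93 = 0.95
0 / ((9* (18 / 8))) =0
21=21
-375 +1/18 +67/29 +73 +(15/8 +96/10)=-3008381/10440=-288.16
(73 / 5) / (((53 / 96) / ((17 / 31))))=119136 / 8215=14.50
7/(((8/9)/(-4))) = -63/2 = -31.50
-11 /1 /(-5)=11 /5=2.20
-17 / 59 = -0.29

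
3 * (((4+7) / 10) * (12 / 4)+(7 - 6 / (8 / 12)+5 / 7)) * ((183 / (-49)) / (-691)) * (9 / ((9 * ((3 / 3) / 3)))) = 232227 / 2370130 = 0.10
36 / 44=9 / 11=0.82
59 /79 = 0.75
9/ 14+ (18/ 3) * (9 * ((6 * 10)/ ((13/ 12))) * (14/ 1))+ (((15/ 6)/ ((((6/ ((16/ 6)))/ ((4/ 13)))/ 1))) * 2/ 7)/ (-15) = 205756087/ 4914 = 41871.41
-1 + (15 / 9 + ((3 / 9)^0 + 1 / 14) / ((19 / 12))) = 536 / 399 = 1.34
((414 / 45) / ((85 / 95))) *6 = 5244 / 85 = 61.69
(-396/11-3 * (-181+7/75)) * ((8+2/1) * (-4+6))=50672/5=10134.40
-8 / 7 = -1.14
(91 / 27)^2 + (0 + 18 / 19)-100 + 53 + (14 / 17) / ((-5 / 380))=-97.28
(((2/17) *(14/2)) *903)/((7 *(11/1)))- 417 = -76173/187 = -407.34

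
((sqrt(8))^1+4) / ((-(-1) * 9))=2 * sqrt(2) / 9+4 / 9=0.76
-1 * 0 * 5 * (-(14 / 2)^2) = 0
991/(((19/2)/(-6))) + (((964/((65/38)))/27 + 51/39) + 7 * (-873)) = -223902142/33345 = -6714.71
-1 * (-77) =77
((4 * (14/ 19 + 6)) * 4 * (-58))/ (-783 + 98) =118784/ 13015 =9.13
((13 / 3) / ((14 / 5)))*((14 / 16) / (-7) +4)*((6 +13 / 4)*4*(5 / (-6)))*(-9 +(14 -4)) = -372775 / 2016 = -184.91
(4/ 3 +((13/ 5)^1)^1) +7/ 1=164/ 15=10.93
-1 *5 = -5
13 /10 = 1.30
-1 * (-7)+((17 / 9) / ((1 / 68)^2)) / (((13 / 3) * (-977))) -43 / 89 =15103628 / 3391167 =4.45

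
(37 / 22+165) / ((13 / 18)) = 33003 / 143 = 230.79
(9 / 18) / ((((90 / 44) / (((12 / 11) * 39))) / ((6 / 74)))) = 156 / 185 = 0.84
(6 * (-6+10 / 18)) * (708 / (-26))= 11564 / 13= 889.54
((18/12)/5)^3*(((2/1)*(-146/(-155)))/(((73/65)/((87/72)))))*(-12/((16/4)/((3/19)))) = -30537/1178000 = -0.03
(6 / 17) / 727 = 6 / 12359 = 0.00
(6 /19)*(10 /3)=20 /19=1.05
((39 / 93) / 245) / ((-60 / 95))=-0.00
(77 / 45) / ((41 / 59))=4543 / 1845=2.46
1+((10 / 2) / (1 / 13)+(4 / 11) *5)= 746 / 11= 67.82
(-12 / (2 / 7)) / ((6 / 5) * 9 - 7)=-210 / 19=-11.05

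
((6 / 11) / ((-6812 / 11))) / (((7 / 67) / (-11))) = 2211 / 23842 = 0.09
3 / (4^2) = 3 / 16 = 0.19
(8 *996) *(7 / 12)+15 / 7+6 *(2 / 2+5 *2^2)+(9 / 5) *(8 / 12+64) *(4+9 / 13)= 2421659 / 455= 5322.33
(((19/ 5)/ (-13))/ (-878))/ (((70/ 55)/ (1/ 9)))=209/ 7190820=0.00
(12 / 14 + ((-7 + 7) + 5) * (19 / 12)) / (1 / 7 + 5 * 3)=737 / 1272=0.58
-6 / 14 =-3 / 7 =-0.43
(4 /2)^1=2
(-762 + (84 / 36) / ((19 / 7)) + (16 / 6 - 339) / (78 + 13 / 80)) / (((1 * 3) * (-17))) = 272820085 / 18177471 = 15.01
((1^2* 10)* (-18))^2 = 32400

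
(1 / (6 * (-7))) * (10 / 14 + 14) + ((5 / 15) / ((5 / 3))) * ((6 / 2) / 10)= -1067 / 3675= -0.29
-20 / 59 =-0.34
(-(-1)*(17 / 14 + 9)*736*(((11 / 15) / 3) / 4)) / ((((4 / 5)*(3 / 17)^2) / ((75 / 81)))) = 261393275 / 15309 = 17074.48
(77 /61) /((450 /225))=77 /122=0.63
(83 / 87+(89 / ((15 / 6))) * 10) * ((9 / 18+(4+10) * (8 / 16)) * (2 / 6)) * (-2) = -155275 / 87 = -1784.77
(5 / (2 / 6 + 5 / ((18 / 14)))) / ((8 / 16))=45 / 19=2.37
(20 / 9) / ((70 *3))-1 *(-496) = 93746 / 189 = 496.01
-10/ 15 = -2/ 3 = -0.67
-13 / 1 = -13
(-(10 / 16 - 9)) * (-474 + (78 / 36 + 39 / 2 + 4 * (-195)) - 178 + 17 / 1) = -70015 / 6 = -11669.17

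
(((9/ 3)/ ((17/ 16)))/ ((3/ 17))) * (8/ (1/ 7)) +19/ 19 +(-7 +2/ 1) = 892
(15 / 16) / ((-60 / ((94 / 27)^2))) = -2209 / 11664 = -0.19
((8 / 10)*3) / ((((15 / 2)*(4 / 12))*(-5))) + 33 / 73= 0.26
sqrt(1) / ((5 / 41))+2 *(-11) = -69 / 5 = -13.80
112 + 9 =121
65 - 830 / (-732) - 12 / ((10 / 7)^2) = 551323 / 9150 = 60.25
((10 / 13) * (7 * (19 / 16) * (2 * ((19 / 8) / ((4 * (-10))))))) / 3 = -0.25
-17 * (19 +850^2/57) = -215805.46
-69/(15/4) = -92/5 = -18.40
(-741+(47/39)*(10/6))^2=7475677444/13689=546108.37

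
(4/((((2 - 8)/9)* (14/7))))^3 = -27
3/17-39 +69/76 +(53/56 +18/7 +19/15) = -8989133/271320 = -33.13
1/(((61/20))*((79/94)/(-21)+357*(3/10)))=98700/32228801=0.00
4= 4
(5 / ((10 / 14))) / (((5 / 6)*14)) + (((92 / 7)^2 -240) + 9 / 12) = -64597 / 980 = -65.92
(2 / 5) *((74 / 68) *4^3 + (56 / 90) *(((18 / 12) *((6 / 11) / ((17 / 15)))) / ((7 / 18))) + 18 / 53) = 28.46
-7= -7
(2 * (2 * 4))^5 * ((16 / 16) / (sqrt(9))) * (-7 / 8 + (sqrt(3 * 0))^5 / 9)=-917504 / 3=-305834.67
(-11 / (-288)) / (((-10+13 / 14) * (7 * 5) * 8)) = -11 / 731520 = -0.00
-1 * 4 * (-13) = 52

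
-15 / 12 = -5 / 4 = -1.25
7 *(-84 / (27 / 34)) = -6664 / 9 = -740.44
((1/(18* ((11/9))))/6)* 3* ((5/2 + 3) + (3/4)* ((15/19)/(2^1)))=881/6688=0.13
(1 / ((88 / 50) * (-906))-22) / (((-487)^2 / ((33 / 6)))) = -877033 / 1719000912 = -0.00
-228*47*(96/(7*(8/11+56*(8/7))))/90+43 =17.77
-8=-8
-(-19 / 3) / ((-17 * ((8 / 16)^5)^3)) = -622592 / 51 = -12207.69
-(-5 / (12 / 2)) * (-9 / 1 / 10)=-3 / 4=-0.75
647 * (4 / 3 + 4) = 10352 / 3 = 3450.67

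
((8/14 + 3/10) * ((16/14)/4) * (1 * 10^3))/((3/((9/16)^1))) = 46.68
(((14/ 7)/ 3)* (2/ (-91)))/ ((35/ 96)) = -128/ 3185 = -0.04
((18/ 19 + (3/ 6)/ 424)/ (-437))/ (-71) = 0.00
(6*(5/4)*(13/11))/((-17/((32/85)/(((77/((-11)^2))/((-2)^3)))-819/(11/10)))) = 95628507/244783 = 390.67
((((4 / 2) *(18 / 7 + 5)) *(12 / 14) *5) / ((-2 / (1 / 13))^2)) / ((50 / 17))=2703 / 82810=0.03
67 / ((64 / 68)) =1139 / 16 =71.19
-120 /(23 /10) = -1200 /23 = -52.17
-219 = -219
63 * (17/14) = 153/2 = 76.50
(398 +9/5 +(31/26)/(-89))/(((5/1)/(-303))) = -1401535893/57850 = -24227.07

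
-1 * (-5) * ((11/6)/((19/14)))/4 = 385/228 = 1.69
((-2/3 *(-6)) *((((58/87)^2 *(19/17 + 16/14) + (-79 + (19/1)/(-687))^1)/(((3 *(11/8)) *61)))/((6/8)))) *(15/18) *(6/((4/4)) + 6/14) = -30617344000/3455944569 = -8.86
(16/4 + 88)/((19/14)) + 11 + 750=15747/19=828.79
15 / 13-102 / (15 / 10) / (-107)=1.79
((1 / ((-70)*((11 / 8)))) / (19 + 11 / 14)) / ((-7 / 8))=64 / 106645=0.00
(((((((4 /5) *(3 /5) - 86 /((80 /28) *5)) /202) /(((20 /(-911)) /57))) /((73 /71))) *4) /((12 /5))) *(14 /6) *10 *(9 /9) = 2382912721 /884760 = 2693.29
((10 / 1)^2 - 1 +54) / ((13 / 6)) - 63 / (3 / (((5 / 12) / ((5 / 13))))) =2489 / 52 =47.87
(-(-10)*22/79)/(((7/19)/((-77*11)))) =-505780/79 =-6402.28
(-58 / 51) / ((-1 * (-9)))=-58 / 459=-0.13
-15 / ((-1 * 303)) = 5 / 101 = 0.05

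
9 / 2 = 4.50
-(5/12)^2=-25/144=-0.17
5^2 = 25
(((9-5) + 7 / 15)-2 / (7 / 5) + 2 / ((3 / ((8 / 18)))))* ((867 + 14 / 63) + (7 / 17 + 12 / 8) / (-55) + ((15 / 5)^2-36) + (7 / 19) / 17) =33863629997 / 12087306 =2801.59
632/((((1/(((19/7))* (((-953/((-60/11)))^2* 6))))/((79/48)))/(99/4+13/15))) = 20028702818200747/1512000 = 13246496572.88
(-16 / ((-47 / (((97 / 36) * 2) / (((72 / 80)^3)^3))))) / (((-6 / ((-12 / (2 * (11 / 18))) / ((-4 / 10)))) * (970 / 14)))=-56000000000 / 200296392813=-0.28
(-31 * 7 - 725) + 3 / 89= -83835 / 89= -941.97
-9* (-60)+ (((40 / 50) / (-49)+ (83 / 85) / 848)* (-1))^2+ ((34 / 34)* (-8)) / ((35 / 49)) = 6596496731766729 / 12474458886400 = 528.80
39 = 39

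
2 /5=0.40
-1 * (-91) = 91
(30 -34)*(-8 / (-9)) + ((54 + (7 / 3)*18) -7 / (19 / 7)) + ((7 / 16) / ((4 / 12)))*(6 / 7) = 124475 / 1368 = 90.99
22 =22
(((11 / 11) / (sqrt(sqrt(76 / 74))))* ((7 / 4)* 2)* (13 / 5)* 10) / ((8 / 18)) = 819* 37^(1 / 4)* 38^(3 / 4) / 152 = 203.39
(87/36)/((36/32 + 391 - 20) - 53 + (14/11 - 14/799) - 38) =509762/59564151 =0.01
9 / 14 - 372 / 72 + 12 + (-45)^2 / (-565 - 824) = 58516 / 9723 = 6.02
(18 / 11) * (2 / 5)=36 / 55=0.65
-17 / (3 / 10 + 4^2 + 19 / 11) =-1870 / 1983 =-0.94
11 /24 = 0.46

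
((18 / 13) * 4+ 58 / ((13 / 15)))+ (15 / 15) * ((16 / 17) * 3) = 16638 / 221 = 75.29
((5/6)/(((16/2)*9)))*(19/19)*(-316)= -395/108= -3.66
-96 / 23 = -4.17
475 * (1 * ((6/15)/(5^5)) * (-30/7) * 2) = -456/875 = -0.52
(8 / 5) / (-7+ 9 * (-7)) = -4 / 175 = -0.02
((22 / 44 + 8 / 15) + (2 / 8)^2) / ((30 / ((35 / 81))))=1841 / 116640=0.02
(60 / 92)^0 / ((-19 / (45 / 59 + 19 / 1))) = -1166 / 1121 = -1.04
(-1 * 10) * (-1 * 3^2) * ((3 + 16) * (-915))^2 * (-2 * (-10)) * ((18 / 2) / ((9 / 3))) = 1632086415000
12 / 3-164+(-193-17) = -370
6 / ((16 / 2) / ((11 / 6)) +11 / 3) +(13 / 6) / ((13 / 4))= 1124 / 795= 1.41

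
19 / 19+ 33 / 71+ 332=23676 / 71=333.46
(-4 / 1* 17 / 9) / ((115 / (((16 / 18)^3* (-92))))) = 139264 / 32805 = 4.25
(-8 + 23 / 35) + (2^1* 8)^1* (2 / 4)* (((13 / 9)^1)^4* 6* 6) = 31800967 / 25515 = 1246.36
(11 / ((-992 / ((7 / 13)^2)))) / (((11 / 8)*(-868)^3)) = 1 / 279686487808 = 0.00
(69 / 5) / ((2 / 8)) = 276 / 5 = 55.20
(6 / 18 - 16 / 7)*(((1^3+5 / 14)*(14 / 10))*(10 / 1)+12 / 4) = -902 / 21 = -42.95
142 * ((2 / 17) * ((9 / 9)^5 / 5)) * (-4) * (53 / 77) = -60208 / 6545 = -9.20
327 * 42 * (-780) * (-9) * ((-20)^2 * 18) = 694171296000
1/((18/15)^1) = 5/6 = 0.83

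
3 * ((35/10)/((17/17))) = 21/2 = 10.50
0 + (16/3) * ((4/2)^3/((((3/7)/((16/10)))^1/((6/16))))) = 896/15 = 59.73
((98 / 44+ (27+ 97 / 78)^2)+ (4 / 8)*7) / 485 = 53768591 / 32458140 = 1.66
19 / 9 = 2.11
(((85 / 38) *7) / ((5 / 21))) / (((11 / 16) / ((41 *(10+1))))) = 819672 / 19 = 43140.63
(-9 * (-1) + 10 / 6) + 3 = 41 / 3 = 13.67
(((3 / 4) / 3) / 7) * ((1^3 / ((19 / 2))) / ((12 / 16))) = 2 / 399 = 0.01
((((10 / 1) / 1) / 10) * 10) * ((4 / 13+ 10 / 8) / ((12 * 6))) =45 / 208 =0.22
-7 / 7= -1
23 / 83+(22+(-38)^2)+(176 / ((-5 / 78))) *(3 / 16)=951.48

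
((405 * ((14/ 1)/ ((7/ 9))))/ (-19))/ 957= -2430/ 6061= -0.40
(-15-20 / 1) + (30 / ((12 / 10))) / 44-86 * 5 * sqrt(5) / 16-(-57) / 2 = -215 * sqrt(5) / 8-261 / 44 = -66.03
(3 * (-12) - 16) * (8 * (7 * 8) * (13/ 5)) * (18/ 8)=-681408/ 5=-136281.60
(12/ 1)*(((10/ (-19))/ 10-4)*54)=-49896/ 19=-2626.11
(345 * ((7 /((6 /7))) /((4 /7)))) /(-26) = -39445 /208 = -189.64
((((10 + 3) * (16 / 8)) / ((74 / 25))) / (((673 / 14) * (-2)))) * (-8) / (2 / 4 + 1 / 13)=94640 / 74703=1.27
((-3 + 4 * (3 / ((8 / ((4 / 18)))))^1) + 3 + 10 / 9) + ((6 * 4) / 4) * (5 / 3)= 103 / 9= 11.44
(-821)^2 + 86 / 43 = 674043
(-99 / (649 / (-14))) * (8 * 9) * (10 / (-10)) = -9072 / 59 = -153.76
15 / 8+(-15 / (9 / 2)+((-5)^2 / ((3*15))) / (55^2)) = -63517 / 43560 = -1.46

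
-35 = -35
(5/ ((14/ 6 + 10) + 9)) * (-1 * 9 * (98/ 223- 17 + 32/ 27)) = 462875/ 14272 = 32.43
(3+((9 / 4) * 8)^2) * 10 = 3270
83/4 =20.75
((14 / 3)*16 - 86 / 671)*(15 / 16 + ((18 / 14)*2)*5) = 1028.23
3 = 3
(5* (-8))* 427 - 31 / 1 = -17111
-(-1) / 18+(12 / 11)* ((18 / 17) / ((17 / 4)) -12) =-730357 / 57222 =-12.76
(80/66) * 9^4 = 87480/11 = 7952.73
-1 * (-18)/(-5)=-18/5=-3.60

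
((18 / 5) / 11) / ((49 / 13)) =234 / 2695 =0.09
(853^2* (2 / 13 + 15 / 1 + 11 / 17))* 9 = 22867295652 / 221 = 103471926.03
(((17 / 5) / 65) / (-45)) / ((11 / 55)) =-17 / 2925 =-0.01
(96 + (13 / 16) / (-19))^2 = 850947241 / 92416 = 9207.79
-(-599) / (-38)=-599 / 38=-15.76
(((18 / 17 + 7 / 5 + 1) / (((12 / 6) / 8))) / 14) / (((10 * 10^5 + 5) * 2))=14 / 28333475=0.00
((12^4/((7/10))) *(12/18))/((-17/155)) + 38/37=-180059.48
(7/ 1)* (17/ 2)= 119/ 2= 59.50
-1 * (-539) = 539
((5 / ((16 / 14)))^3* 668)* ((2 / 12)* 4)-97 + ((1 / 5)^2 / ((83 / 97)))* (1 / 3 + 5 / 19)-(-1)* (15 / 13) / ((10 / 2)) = 1220074417587 / 32801600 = 37195.58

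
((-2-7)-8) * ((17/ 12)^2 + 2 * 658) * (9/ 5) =-40331.01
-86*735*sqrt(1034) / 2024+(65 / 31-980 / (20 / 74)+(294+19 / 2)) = -205865 / 62-31605*sqrt(1034) / 1012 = -4324.64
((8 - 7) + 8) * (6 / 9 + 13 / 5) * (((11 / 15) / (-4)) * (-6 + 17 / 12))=5929 / 240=24.70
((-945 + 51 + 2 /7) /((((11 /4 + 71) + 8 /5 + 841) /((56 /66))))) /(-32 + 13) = 500480 /11491029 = 0.04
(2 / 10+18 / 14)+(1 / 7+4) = 5.63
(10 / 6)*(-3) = -5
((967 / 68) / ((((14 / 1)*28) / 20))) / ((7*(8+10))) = 4835 / 839664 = 0.01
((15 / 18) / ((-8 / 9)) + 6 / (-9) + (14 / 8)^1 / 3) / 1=-49 / 48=-1.02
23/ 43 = 0.53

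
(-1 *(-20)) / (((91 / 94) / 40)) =75200 / 91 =826.37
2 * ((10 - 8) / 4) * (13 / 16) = 0.81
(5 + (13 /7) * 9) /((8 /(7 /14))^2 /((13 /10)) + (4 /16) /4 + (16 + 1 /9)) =284544 /2792419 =0.10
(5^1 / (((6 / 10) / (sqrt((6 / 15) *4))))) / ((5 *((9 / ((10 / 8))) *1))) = 5 *sqrt(10) / 54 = 0.29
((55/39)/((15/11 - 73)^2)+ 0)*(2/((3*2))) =6655/72650448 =0.00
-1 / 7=-0.14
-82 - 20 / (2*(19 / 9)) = -1648 / 19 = -86.74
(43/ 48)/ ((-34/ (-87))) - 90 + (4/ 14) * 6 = -85.99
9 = 9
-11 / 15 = -0.73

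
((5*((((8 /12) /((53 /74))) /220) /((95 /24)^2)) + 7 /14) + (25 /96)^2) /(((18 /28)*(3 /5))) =193195047073 /130924823040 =1.48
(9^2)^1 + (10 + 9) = 100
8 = 8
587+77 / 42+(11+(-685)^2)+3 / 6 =1409476 / 3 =469825.33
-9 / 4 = -2.25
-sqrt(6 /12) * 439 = -439 * sqrt(2) /2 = -310.42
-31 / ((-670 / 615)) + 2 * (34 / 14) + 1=32185 / 938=34.31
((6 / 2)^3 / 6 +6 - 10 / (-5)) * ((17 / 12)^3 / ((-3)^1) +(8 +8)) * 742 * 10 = 1396098.62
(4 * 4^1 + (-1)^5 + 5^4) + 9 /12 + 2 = 2571 /4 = 642.75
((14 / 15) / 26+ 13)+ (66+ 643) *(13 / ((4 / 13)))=23375263 / 780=29968.29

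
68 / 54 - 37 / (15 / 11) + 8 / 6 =-3313 / 135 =-24.54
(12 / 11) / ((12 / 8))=8 / 11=0.73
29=29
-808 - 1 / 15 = -808.07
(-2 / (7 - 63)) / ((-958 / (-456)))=57 / 3353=0.02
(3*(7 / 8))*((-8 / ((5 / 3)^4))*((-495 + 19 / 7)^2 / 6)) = -480934098 / 4375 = -109927.79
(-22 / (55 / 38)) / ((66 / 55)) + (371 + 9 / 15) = 5384 / 15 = 358.93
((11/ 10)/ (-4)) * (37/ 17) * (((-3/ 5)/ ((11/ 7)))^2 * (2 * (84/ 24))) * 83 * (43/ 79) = -407647611/ 14773000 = -27.59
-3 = -3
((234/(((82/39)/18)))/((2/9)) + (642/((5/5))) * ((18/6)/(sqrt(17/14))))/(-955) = -369603/39155 - 1926 * sqrt(238)/16235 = -11.27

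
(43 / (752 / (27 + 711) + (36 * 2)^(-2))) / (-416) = -285606 / 2816021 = -0.10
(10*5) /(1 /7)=350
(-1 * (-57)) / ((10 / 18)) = 513 / 5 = 102.60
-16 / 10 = -8 / 5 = -1.60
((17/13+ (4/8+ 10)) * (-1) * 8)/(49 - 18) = -1228/403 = -3.05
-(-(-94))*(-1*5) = 470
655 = 655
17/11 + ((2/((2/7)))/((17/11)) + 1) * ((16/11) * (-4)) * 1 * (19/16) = -6855/187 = -36.66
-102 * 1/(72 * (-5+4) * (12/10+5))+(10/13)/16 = 2675/9672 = 0.28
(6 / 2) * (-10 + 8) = -6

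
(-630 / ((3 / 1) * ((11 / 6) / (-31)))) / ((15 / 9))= 23436 / 11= 2130.55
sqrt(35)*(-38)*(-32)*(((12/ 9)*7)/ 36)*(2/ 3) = 17024*sqrt(35)/ 81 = 1243.40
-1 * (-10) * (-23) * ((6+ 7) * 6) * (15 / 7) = -269100 / 7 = -38442.86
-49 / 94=-0.52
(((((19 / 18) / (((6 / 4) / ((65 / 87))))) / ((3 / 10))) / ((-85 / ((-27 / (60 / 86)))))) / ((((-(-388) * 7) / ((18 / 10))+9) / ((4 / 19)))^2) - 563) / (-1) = 984178555240109 / 1748096901007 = 563.00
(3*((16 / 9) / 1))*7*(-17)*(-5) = 9520 / 3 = 3173.33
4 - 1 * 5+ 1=0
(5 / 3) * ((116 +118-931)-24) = -1201.67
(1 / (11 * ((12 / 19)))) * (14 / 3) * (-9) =-133 / 22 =-6.05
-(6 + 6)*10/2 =-60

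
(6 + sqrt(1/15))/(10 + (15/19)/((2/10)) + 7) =19 *sqrt(15)/5970 + 57/199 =0.30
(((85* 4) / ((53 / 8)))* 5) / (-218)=-6800 / 5777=-1.18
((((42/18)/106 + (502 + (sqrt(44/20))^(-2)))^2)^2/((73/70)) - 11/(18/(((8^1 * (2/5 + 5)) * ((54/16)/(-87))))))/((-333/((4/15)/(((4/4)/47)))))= -2300704058.26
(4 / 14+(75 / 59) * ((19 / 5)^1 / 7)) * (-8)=-3224 / 413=-7.81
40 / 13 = 3.08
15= 15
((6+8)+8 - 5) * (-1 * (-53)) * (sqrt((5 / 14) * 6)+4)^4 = 1830832 * sqrt(105) / 49+20586949 / 49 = 803008.05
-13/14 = -0.93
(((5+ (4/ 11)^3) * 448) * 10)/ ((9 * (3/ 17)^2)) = 8699223680/ 107811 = 80689.57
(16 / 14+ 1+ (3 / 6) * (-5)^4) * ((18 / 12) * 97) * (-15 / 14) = -19227825 / 392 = -49050.57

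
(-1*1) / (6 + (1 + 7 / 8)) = -8 / 63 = -0.13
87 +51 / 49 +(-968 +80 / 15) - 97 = -142829 / 147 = -971.63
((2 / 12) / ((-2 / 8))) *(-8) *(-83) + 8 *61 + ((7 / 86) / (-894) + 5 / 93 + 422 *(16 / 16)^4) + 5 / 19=21177386141 / 45284676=467.65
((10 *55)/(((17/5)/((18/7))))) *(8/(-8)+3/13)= -495000/1547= -319.97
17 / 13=1.31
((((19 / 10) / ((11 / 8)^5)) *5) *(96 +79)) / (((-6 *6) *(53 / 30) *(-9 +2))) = 19456000 / 25607109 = 0.76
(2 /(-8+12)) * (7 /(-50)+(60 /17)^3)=10765609 /491300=21.91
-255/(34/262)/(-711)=655/237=2.76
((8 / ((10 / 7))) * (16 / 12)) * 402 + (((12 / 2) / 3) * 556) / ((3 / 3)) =20568 / 5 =4113.60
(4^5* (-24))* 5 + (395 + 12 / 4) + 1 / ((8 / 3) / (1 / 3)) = -979855 / 8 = -122481.88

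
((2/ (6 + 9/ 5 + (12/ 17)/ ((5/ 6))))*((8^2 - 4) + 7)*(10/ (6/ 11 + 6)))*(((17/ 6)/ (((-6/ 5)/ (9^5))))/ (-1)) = 1293932475/ 392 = 3300848.15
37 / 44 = 0.84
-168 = -168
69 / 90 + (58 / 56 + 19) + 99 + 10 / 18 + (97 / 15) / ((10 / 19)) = 835661 / 6300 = 132.64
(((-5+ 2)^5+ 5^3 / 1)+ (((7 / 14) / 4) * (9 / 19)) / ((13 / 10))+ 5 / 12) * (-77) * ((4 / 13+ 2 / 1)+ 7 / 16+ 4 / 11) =2891048027 / 102752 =28136.17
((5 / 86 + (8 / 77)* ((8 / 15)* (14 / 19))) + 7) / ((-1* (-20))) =1913953 / 5392200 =0.35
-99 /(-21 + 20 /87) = 8613 /1807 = 4.77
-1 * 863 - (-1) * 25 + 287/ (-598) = -838.48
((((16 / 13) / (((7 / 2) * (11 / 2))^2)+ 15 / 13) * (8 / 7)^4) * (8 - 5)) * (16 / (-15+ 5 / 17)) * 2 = -298106290176 / 23132734625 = -12.89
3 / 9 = 1 / 3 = 0.33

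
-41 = -41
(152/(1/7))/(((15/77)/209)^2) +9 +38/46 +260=6337873726678/5175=1224709898.87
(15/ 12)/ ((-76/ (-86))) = 215/ 152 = 1.41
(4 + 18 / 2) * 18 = 234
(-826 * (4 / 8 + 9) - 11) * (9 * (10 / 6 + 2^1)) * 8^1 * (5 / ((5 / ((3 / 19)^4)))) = -168035472 / 130321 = -1289.40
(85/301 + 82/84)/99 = 2273/178794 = 0.01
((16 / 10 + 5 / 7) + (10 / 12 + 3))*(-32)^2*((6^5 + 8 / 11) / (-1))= -56543899648 / 1155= -48955757.27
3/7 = 0.43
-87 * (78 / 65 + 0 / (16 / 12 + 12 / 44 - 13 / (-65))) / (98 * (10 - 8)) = -261 / 490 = -0.53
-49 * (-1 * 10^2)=4900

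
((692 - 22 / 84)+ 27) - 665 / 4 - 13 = 45317 / 84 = 539.49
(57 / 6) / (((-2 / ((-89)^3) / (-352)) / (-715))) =842776340120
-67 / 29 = -2.31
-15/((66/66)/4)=-60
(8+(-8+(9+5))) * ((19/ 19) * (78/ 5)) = 1092/ 5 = 218.40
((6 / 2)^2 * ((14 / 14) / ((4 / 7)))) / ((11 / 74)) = 2331 / 22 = 105.95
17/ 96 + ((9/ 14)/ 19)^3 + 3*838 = 567834827705/ 225853152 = 2514.18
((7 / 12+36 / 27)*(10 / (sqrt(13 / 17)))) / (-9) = -115*sqrt(221) / 702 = -2.44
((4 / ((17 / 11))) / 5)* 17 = 44 / 5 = 8.80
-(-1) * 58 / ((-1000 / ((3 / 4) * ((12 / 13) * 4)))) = -261 / 1625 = -0.16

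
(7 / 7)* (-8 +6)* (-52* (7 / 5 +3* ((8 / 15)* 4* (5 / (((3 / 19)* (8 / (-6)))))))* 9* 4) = -2819232 / 5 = -563846.40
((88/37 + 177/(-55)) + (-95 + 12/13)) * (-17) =42687374/26455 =1613.58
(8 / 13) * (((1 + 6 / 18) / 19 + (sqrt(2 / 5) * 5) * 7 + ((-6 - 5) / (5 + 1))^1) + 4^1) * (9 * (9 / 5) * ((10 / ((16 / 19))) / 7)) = 6885 / 182 + 1539 * sqrt(10) / 13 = 412.19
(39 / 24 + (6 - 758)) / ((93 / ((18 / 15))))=-6003 / 620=-9.68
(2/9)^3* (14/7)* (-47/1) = -752/729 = -1.03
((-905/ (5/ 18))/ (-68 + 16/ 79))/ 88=128691/ 235664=0.55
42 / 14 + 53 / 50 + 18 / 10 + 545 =27543 / 50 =550.86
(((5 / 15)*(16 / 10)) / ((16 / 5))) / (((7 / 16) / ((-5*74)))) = -2960 / 21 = -140.95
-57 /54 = -19 /18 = -1.06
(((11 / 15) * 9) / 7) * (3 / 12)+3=453 / 140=3.24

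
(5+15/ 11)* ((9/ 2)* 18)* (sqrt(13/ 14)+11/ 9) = 1126.70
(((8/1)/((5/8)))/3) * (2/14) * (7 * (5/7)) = 64/21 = 3.05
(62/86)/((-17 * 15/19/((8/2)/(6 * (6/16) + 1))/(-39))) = 9424/3655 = 2.58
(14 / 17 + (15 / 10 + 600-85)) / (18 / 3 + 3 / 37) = 216931 / 2550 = 85.07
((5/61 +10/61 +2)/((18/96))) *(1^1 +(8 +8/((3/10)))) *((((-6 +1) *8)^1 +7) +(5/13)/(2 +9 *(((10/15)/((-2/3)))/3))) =-14262.59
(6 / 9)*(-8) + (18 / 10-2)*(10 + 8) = -134 / 15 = -8.93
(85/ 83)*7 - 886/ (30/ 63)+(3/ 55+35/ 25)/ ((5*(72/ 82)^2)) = -685194511/ 369765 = -1853.05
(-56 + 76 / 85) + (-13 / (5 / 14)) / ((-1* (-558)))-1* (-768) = 16904737 / 23715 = 712.83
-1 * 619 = -619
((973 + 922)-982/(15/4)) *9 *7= 514437/5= 102887.40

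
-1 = -1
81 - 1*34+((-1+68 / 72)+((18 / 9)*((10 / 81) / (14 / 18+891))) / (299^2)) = 101052483335 / 2152597278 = 46.94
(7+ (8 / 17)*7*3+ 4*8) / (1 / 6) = 4986 / 17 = 293.29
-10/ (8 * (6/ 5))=-25/ 24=-1.04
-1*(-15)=15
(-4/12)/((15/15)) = -1/3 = -0.33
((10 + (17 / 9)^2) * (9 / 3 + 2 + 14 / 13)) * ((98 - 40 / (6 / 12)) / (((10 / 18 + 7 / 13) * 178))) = 86821 / 11392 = 7.62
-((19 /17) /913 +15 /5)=-46582 /15521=-3.00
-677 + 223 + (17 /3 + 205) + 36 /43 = -31282 /129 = -242.50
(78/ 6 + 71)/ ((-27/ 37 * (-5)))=1036/ 45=23.02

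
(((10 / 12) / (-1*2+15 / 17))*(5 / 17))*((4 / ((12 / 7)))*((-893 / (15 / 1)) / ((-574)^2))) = 235 / 2541672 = 0.00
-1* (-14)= 14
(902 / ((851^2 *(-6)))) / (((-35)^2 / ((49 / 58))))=-451 / 3150274350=-0.00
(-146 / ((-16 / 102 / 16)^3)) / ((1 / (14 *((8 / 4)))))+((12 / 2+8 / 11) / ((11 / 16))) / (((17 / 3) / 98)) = 8923715399424 / 2057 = 4338218473.23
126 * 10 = 1260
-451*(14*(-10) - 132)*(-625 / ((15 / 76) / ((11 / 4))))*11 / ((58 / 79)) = -1392488207000 / 87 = -16005611574.71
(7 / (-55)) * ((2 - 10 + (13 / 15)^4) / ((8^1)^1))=2635073 / 22275000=0.12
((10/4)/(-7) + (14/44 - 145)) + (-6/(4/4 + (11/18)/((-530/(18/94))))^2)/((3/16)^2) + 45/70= -315.14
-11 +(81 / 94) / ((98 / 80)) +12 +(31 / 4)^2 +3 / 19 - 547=-339607651 / 700112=-485.08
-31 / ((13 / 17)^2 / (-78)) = 53754 / 13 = 4134.92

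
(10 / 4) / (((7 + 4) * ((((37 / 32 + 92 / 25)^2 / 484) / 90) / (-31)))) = -196416000000 / 14969161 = -13121.38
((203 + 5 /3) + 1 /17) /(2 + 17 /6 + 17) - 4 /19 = 387850 /42313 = 9.17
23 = 23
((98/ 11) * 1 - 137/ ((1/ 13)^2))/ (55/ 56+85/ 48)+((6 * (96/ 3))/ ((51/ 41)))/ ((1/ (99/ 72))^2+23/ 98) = -102808695920/ 12530309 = -8204.80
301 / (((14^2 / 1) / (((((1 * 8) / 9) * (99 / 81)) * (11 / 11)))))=1.67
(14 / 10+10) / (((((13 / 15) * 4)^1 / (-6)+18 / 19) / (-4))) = -123.38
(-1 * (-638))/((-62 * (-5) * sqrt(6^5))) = 319 * sqrt(6)/33480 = 0.02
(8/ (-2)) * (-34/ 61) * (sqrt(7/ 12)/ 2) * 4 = 136 * sqrt(21)/ 183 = 3.41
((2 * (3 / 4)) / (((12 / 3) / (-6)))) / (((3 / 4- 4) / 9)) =81 / 13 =6.23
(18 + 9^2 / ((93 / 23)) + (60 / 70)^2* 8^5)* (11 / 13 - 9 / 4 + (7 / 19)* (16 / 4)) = 2527253271 / 1500772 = 1683.97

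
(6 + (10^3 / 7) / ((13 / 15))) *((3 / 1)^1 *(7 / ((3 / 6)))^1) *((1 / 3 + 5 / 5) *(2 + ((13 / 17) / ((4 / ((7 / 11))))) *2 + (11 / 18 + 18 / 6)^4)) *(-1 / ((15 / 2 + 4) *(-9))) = 17526064518874 / 1100535579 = 15925.03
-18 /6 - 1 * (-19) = 16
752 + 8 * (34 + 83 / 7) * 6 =20672 / 7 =2953.14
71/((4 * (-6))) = -71/24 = -2.96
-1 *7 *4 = -28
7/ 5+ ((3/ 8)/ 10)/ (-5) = 557/ 400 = 1.39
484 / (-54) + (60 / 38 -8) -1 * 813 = -424961 / 513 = -828.38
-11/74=-0.15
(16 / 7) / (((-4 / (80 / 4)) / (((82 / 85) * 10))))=-110.25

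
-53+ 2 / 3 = -157 / 3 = -52.33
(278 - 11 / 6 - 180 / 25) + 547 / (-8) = 24071 / 120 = 200.59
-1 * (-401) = 401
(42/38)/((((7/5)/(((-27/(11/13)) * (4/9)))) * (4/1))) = -585/209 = -2.80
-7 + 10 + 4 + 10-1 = 16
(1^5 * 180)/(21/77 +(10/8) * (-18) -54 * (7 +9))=-1320/6499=-0.20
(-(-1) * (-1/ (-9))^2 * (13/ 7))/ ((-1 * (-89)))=13/ 50463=0.00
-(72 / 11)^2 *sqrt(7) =-5184 *sqrt(7) / 121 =-113.35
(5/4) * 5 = 25/4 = 6.25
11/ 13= 0.85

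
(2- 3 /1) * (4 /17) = -4 /17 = -0.24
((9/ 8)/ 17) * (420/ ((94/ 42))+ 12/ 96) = 635463/ 51136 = 12.43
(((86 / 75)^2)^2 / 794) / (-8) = -0.00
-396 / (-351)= 44 / 39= 1.13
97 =97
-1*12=-12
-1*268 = -268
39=39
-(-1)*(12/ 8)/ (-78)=-1/ 52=-0.02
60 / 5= 12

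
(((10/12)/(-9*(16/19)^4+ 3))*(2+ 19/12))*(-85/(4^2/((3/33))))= 2381616275/2519966592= 0.95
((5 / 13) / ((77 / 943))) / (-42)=-4715 / 42042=-0.11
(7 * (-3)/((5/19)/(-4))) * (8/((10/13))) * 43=3568656/25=142746.24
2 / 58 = 1 / 29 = 0.03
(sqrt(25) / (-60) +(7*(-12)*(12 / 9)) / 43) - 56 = -30283 / 516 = -58.69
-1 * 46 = -46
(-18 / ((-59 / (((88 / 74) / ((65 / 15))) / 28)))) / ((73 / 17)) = 10098 / 14501669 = 0.00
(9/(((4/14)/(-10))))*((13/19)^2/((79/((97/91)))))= -56745/28519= -1.99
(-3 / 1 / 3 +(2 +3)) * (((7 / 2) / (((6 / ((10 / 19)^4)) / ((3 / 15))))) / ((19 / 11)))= 154000 / 7428297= 0.02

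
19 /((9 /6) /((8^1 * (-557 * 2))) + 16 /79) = 26753824 /284947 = 93.89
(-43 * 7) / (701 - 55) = -0.47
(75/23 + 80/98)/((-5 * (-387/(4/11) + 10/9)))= 0.00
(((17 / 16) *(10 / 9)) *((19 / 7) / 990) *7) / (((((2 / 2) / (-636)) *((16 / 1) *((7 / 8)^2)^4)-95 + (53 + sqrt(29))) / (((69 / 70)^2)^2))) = -0.00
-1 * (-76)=76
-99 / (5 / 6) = -118.80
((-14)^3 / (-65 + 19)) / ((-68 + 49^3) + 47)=49 / 96623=0.00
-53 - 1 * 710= -763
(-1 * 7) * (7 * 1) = -49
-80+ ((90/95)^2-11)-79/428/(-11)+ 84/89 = -13483899741/151263332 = -89.14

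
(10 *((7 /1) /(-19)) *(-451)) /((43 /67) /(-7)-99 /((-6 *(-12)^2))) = 1421407680 /19589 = 72561.52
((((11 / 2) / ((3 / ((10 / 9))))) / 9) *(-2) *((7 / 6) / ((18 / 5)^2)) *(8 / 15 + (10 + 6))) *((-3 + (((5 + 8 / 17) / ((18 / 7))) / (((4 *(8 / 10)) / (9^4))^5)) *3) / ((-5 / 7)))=229593269675614280687593899095 / 1052595191808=218121146156150731.07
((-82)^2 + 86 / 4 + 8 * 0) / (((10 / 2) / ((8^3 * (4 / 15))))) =4604928 / 25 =184197.12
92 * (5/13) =460/13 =35.38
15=15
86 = 86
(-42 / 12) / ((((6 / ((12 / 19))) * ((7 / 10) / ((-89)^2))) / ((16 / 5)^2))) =-4055552 / 95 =-42690.02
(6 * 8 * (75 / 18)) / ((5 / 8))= 320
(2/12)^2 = 1/36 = 0.03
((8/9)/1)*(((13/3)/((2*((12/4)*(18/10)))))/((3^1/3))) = 260/729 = 0.36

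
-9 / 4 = -2.25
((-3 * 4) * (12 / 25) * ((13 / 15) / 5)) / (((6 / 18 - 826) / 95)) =35568 / 309625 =0.11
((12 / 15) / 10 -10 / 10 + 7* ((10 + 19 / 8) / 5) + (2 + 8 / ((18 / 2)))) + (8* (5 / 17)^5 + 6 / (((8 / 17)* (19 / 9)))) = 1231020524657 / 48559109400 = 25.35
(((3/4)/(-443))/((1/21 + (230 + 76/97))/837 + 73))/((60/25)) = -1704969/177104935744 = -0.00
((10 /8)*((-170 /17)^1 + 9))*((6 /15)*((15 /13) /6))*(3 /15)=-1 /52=-0.02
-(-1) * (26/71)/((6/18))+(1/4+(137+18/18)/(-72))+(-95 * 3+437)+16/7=229193/1491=153.72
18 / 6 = 3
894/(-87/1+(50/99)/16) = -708048/68879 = -10.28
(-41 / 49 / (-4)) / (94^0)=41 / 196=0.21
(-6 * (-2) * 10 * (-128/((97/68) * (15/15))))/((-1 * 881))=1044480/85457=12.22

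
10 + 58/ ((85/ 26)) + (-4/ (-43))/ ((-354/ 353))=17886728/ 646935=27.65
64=64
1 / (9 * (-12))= -0.01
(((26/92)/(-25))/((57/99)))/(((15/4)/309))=-88374/54625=-1.62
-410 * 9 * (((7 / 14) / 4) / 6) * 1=-615 / 8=-76.88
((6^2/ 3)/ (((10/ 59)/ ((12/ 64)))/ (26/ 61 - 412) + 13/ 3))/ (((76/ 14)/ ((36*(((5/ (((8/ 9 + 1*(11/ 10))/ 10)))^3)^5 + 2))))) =1005173425348222005109651556134061302958799475255795119175893936/ 54032179617865234773310530498908151071531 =18603236672241717497115.24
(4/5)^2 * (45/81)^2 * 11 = 176/81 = 2.17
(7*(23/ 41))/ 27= 161/ 1107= 0.15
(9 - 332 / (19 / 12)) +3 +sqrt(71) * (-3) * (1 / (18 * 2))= -3756 / 19 - sqrt(71) / 12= -198.39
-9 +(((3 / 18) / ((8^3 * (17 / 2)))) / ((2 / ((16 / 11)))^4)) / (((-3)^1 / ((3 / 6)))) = -20160661 / 2240073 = -9.00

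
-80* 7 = -560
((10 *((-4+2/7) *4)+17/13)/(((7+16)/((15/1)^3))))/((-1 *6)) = 15076125/4186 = 3601.56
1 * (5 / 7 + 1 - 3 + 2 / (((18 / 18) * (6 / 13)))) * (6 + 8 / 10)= 2176 / 105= 20.72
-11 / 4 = -2.75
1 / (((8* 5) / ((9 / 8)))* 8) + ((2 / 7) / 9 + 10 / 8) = 207287 / 161280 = 1.29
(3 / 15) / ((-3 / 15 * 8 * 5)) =-1 / 40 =-0.02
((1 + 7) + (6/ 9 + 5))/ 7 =1.95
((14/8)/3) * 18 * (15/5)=63/2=31.50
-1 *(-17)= 17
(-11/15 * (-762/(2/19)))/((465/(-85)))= -970.39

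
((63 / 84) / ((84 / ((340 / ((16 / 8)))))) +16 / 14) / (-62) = -149 / 3472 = -0.04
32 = 32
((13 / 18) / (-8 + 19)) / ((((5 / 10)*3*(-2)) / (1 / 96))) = -13 / 57024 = -0.00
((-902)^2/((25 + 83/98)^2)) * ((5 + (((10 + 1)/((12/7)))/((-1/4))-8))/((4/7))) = -1175984848808/19248267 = -61095.62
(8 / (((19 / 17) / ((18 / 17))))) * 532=4032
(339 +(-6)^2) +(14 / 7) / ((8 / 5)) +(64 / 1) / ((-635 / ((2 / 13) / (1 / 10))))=2483731 / 6604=376.09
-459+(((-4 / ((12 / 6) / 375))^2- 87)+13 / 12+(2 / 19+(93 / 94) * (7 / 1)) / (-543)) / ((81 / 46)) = 318936.64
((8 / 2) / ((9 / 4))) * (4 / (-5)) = -64 / 45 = -1.42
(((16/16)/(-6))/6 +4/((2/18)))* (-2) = -1295/18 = -71.94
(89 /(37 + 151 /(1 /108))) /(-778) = -89 /12716410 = -0.00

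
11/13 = 0.85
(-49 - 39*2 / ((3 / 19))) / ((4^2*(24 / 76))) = -3439 / 32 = -107.47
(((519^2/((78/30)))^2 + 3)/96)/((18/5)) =755784878555/24336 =31056249.12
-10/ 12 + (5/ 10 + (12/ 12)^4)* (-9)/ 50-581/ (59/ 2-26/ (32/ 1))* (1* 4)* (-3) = 3701519/ 15300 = 241.93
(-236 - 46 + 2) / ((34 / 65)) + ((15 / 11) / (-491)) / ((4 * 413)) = -81194313455 / 151681684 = -535.29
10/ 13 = 0.77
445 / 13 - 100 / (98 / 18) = 10105 / 637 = 15.86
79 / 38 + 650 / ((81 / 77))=1908299 / 3078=619.98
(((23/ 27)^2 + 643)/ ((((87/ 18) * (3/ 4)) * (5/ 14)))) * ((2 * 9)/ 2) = 52558912/ 11745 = 4475.00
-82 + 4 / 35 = -2866 / 35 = -81.89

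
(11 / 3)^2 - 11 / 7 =748 / 63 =11.87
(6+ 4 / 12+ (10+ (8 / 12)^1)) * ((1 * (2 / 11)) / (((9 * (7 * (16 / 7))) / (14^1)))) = 119 / 396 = 0.30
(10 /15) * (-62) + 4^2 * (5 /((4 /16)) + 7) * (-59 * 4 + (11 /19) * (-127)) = -7624132 /57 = -133756.70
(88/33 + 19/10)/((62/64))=2192/465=4.71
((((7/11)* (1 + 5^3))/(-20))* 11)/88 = -0.50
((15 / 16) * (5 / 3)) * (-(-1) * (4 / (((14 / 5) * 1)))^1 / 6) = 125 / 336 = 0.37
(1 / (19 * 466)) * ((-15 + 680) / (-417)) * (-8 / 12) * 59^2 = 121835 / 291483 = 0.42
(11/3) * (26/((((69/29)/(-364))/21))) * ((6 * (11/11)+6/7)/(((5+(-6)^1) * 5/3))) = 144912768/115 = 1260111.03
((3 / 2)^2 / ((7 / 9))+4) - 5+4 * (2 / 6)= 271 / 84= 3.23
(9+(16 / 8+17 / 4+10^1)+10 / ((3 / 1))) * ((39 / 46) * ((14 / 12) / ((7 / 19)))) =84721 / 1104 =76.74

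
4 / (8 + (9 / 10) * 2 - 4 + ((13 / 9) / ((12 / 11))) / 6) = 12960 / 19507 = 0.66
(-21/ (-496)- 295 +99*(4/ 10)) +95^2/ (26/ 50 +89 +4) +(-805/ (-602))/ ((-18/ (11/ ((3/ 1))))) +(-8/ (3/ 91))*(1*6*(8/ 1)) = -39741351559043/ 3365878320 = -11807.13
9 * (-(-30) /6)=45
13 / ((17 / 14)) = 182 / 17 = 10.71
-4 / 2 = -2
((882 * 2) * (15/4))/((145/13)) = 17199/29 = 593.07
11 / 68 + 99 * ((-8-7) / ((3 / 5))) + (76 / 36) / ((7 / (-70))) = -1527521 / 612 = -2495.95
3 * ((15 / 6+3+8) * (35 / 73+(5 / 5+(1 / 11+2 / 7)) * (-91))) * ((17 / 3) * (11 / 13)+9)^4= -4197646239944712 / 22934483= -183027724.67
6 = 6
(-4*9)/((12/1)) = -3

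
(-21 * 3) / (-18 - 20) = 63 / 38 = 1.66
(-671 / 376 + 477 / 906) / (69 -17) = -71429 / 2952352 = -0.02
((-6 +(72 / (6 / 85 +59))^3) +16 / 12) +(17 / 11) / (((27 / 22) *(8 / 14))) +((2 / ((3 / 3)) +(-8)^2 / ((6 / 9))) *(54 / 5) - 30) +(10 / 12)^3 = 140580630778082257 / 136708154201880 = 1028.33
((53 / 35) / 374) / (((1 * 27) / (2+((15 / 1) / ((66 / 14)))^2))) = 8639 / 4751670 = 0.00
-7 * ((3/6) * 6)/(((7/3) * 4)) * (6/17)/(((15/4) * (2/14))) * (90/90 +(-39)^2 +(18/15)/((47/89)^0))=-56448/25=-2257.92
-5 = -5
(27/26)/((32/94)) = 1269/416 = 3.05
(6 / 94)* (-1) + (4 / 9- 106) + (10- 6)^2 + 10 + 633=234080 / 423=553.38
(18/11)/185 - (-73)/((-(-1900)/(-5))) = -28343/154660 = -0.18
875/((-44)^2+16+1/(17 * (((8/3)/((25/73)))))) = 8687000/19379531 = 0.45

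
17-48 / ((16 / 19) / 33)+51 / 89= -165845 / 89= -1863.43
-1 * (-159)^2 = -25281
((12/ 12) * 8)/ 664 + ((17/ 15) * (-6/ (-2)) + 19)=9301/ 415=22.41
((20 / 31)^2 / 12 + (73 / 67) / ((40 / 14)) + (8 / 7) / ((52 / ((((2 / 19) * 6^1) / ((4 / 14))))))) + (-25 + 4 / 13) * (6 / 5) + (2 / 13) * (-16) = -6035926409 / 190843068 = -31.63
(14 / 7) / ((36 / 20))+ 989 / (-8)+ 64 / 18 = -2855 / 24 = -118.96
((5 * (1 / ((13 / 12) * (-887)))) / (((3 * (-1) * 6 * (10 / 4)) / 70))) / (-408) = -35 / 1764243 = -0.00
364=364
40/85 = 8/17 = 0.47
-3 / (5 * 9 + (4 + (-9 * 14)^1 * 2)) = 3 / 203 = 0.01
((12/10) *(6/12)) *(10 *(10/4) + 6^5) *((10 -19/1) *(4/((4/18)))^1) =-758257.20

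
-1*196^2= -38416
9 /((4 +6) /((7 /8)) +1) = 0.72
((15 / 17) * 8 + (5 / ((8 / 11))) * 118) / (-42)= -55645 / 2856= -19.48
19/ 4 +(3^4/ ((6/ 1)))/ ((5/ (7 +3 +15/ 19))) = 2575/ 76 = 33.88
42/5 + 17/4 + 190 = 4053/20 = 202.65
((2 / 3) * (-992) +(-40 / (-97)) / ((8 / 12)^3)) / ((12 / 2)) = -192043 / 1746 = -109.99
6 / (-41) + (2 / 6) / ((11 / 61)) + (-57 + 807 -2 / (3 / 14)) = 742.37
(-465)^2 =216225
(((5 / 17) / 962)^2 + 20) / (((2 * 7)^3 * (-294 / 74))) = -0.00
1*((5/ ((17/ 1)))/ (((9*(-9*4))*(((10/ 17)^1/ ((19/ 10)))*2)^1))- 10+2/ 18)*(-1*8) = 128179/ 1620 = 79.12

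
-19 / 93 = -0.20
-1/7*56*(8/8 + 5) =-48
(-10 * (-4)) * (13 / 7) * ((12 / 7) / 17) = 6240 / 833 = 7.49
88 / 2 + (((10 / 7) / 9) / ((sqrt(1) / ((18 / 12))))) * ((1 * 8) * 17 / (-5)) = 788 / 21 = 37.52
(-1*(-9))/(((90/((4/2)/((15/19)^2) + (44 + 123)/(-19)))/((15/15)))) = -23857/42750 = -0.56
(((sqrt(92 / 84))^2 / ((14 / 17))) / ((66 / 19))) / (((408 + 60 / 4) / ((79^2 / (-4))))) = -46364389 / 32831568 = -1.41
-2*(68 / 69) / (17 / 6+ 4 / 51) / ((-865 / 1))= 4624 / 5908815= 0.00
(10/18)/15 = 0.04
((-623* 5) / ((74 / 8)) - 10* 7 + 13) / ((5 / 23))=-335087 / 185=-1811.28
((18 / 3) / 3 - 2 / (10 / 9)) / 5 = 1 / 25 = 0.04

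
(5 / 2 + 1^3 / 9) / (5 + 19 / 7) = 329 / 972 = 0.34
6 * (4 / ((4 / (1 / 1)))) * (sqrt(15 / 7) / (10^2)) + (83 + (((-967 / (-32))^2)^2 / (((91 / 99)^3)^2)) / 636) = 3 * sqrt(105) / 350 + 284885003664706114012243 / 126236262591566446592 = 2256.85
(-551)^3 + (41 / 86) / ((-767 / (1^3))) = -11034397168303 / 65962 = -167284151.00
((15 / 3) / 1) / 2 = 5 / 2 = 2.50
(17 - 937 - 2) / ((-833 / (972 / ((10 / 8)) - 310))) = 307948 / 595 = 517.56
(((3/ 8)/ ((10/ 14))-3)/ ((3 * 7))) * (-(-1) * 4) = -33/ 70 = -0.47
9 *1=9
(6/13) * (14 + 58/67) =5976/871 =6.86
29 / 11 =2.64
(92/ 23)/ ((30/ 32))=64/ 15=4.27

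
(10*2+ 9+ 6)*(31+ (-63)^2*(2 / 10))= 28868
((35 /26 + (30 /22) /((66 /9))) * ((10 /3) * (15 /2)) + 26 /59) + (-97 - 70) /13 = 2403435 /92807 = 25.90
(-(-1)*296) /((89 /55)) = 16280 /89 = 182.92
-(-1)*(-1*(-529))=529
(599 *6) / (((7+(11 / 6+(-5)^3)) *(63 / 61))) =-146156 / 4879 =-29.96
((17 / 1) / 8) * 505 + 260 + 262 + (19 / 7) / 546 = 24386347 / 15288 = 1595.13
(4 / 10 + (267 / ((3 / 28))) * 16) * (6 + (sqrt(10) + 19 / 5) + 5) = 199362 * sqrt(10) / 5 + 14752788 / 25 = 716199.12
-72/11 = -6.55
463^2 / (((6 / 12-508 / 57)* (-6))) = 4073011 / 959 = 4247.14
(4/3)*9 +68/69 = 896/69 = 12.99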